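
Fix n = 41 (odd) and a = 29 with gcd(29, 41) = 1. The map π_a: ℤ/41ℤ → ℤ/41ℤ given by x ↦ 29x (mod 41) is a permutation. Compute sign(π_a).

Trace 12: π^k(12) = [12, 20, 6, 10, 3, 5, 22] for k=0..6.
2 cycles of lengths [40, 1].
sign(π) = (−1)^{n − #cycles} = (−1)^{41−2} = (−1)^39 = -1.
Zolotarev: (29|41) = -1, matching the cycle-count sign.

-1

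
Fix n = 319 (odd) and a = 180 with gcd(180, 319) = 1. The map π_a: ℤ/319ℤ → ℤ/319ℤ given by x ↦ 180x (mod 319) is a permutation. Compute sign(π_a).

Start at x=38: 38 → 141 → 179 → 1 → 180 → 181 → 42 → … (one orbit).
Cycle type of π: 70×4 + 14×2 + 5×2 + 1; total 9 cycles.
sign(π) = (−1)^{n − #cycles} = (−1)^{319−9} = (−1)^310 = +1.
(180|319)_J = +1 (Zolotarev's lemma cross-check).

+1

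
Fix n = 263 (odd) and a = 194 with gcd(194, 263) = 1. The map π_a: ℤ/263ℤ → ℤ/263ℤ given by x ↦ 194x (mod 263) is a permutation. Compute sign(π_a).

Start at x=177: 177 → 148 → 45 → 51 → 163 → 62 → 193 → … (one orbit).
Cycle lengths of π_194 on ℤ/263ℤ: [262, 1]; 2 cycles in total.
sign(π) = (−1)^{n − #cycles} = (−1)^{263−2} = (−1)^261 = -1.

-1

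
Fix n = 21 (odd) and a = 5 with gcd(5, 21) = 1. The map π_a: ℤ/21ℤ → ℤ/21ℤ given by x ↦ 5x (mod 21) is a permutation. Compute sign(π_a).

Trace 4: π^k(4) = [4, 20, 16, 17, 1, 5] for k=0..5.
Decompose π into cycles: lengths [6, 6, 6, 2, 1] (5 cycles, including the fixed point 0).
n − c = 21 − 5 = 16; sign = (−1)^16 = +1.

+1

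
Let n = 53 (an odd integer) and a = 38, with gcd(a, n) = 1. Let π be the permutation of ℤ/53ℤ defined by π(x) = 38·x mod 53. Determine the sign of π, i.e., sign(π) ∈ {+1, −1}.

+1

Orbit of 1 under x↦38x: [1, 38, 13, 17, 10, 9, 24]… (length divides ord_53(38)).
Cycle lengths of π_38 on ℤ/53ℤ: [26, 26, 1]; 3 cycles in total.
3 cycles on 53: each ℓ→(−1)^(ℓ−1), product (−1)^50 = +1.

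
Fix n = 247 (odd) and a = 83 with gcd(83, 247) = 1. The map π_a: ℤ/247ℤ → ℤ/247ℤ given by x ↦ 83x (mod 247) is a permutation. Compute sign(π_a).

Start at x=1: 1 → 83 → 220 → 229 → 235 → 239 → 77 → … (one orbit).
The orbit structure of x ↦ 83x mod 247: 28 orbits of sizes [12, 12, 12, 12, 12, 12, 12, 12, 12, 12, 12, 12, 12, 12, 12, 12, 12, 12, 4, 4, 4, 3, 3, 3, 3, 3, 3, 1].
247 − 28 = 219 transpositions; sign(π) = (−1)^219 = -1.

-1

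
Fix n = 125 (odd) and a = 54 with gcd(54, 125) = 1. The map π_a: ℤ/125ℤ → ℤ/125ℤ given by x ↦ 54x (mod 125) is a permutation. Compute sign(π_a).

Orbit of 19 under x↦54x: [19, 26, 29, 66, 64, 81, 124]… (length divides ord_125(54)).
The orbit structure of x ↦ 54x mod 125: 7 orbits of sizes [50, 50, 10, 10, 2, 2, 1].
sign(π) = (−1)^{n − #cycles} = (−1)^{125−7} = (−1)^118 = +1.

+1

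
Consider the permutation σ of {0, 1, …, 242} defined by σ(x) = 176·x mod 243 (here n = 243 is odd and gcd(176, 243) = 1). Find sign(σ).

-1

Trace 146: π^k(146) = [146, 181, 23, 160, 215, 175, 182] for k=0..6.
Cycle type of π: 162 + 54 + 18 + 6 + 2 + 1; total 6 cycles.
With 6 cycles on 243 points, sign = (−1)^{243−6} = -1.
Check: (176/243) = -1 by Zolotarev.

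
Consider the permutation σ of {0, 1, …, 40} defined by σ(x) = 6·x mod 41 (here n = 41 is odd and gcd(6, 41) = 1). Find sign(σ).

-1

Trace 22: π^k(22) = [22, 9, 13, 37, 17, 20, 38] for k=0..6.
Cycle lengths of π_6 on ℤ/41ℤ: [40, 1]; 2 cycles in total.
Σ(ℓ_i−1) = 41−2 = 39; sign = (−1)^39 = -1.
Check: (6/41) = -1 by Zolotarev.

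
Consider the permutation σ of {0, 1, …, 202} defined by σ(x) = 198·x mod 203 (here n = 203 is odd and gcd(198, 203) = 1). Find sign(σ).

+1

Start at x=25: 25 → 78 → 16 → 123 → 197 → 30 → 53 → … (one orbit).
Cycle type of π: 21×8 + 7×4 + 3×2 + 1; total 15 cycles.
203 − 15 = 188 transpositions; sign(π) = (−1)^188 = +1.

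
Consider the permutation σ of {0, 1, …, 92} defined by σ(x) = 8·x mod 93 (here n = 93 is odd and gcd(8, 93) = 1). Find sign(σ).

-1

Orbit of 16 under x↦8x: [16, 35, 1, 8, 64, 47, 4]… (length divides ord_93(8)).
Cycle type of π: 10×6 + 5×6 + 2 + 1; total 14 cycles.
Σ(ℓ_i−1) = 93−14 = 79; sign = (−1)^79 = -1.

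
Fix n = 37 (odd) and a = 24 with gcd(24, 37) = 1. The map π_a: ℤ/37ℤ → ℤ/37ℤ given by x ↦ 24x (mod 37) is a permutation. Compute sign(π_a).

-1

Orbit of 22 under x↦24x: [22, 10, 18, 25, 8, 7, 20]… (length divides ord_37(24)).
Decompose π into cycles: lengths [36, 1] (2 cycles, including the fixed point 0).
Σ(ℓ_i−1) = 37−2 = 35; sign = (−1)^35 = -1.
Check: (24/37) = -1 by Zolotarev.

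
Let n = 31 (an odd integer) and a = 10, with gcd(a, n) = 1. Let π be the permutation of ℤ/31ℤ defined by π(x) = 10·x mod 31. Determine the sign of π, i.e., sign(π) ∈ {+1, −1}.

Orbit of 5 under x↦10x: [5, 19, 4, 9, 28, 1, 10]… (length divides ord_31(10)).
Decompose π into cycles: lengths [15, 15, 1] (3 cycles, including the fixed point 0).
3 cycles on 31: each ℓ→(−1)^(ℓ−1), product (−1)^28 = +1.

+1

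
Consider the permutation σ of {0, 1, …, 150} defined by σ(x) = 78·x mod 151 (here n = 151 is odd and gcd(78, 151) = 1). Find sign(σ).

+1

Orbit of 19 under x↦78x: [19, 123, 81, 127, 91, 1, 78]… (length divides ord_151(78)).
The orbit structure of x ↦ 78x mod 151: 7 orbits of sizes [25, 25, 25, 25, 25, 25, 1].
7 cycles on 151: each ℓ→(−1)^(ℓ−1), product (−1)^144 = +1.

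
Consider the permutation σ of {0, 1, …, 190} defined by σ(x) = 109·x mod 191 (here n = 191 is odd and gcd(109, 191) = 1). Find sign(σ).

+1

Start at x=184: 184 → 1 → 109 → 39 → 49 → 184 (one orbit).
39 cycles of lengths [5, 5, 5, 5, 5, 5, 5, 5, 5, 5, 5, 5, 5, 5, 5, 5, 5, 5, 5, 5, 5, 5, 5, 5, 5, 5, 5, 5, 5, 5, 5, 5, 5, 5, 5, 5, 5, 5, 1].
Σ(ℓ_i−1) = 191−39 = 152; sign = (−1)^152 = +1.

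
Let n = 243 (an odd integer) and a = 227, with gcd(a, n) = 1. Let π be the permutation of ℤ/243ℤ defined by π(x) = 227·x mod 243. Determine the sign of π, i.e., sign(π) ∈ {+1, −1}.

-1

Start at x=95: 95 → 181 → 20 → 166 → 17 → 214 → 221 → … (one orbit).
6 cycles of lengths [162, 54, 18, 6, 2, 1].
With 6 cycles on 243 points, sign = (−1)^{243−6} = -1.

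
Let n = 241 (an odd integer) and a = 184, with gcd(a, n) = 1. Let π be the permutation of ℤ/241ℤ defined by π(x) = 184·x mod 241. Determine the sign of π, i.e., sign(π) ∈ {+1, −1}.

Orbit of 154 under x↦184x: [154, 139, 30, 218, 106, 224, 5]… (length divides ord_241(184)).
Cycle type of π: 80×3 + 1; total 4 cycles.
n − c = 241 − 4 = 237; sign = (−1)^237 = -1.
Via Zolotarev, sign(π_{184}) = (184|241) = -1.

-1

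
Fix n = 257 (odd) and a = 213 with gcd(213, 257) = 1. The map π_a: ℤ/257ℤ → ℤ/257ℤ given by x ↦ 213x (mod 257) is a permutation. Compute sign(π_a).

+1

Start at x=73: 73 → 129 → 235 → 197 → 70 → 4 → 81 → … (one orbit).
Cycle type of π: 64×4 + 1; total 5 cycles.
257 − 5 = 252 transpositions; sign(π) = (−1)^252 = +1.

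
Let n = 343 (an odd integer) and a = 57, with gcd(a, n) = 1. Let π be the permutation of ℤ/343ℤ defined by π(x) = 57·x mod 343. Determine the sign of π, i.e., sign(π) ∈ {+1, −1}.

Start at x=141: 141 → 148 → 204 → 309 → 120 → 323 → 232 → … (one orbit).
The orbit structure of x ↦ 57x mod 343: 19 orbits of sizes [49, 49, 49, 49, 49, 49, 7, 7, 7, 7, 7, 7, 1, 1, 1, 1, 1, 1, 1].
Σ(ℓ_i−1) = 343−19 = 324; sign = (−1)^324 = +1.
The Jacobi symbol (57|343) = +1 (Zolotarev) agrees.

+1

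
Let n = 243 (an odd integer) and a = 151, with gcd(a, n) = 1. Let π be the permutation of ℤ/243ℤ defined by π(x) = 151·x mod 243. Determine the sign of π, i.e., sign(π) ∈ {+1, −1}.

+1

Trace 196: π^k(196) = [196, 193, 226, 106, 211, 28, 97] for k=0..6.
11 cycles of lengths [81, 81, 27, 27, 9, 9, 3, 3, 1, 1, 1].
With 11 cycles on 243 points, sign = (−1)^{243−11} = +1.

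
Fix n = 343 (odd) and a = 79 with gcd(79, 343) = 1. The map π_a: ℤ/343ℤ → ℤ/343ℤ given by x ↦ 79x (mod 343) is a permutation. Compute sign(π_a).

+1

Orbit of 50 under x↦79x: [50, 177, 263, 197, 128, 165, 1]… (length divides ord_343(79)).
The orbit structure of x ↦ 79x mod 343: 31 orbits of sizes [21, 21, 21, 21, 21, 21, 21, 21, 21, 21, 21, 21, 21, 21, 3, 3, 3, 3, 3, 3, 3, 3, 3, 3, 3, 3, 3, 3, 3, 3, 1].
With 31 cycles on 343 points, sign = (−1)^{343−31} = +1.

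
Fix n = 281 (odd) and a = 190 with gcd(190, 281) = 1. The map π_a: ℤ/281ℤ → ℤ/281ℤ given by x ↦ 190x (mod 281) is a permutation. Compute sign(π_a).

Trace 190: π^k(190) = [190, 132, 71, 2, 99, 264, 142] for k=0..6.
π_190 has 2 disjoint cycles with lengths [280, 1] on {0,…,280}.
281 − 2 = 279 transpositions; sign(π) = (−1)^279 = -1.
Zolotarev: (190|281) = -1, matching the cycle-count sign.

-1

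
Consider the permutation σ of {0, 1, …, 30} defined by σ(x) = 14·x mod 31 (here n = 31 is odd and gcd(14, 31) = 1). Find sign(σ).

Start at x=4: 4 → 25 → 9 → 2 → 28 → 20 → 1 → … (one orbit).
Cycle type of π: 15×2 + 1; total 3 cycles.
sign(π) = (−1)^{n − #cycles} = (−1)^{31−3} = (−1)^28 = +1.
Zolotarev: (14|31) = +1, matching the cycle-count sign.

+1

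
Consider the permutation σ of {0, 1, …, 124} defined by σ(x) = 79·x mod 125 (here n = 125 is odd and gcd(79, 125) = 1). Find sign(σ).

Trace 31: π^k(31) = [31, 74, 96, 84, 11, 119, 26] for k=0..6.
π_79 has 7 disjoint cycles with lengths [50, 50, 10, 10, 2, 2, 1] on {0,…,124}.
With 7 cycles on 125 points, sign = (−1)^{125−7} = +1.
The Jacobi symbol (79|125) = +1 (Zolotarev) agrees.

+1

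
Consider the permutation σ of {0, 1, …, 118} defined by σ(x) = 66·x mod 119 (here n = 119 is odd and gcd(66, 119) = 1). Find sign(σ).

Trace 64: π^k(64) = [64, 59, 86, 83, 4, 26, 50] for k=0..6.
8 cycles of lengths [24, 24, 24, 24, 8, 8, 6, 1].
119 − 8 = 111 transpositions; sign(π) = (−1)^111 = -1.
Check: (66/119) = -1 by Zolotarev.

-1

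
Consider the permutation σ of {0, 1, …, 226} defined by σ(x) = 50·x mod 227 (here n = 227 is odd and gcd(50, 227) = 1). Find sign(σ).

Start at x=107: 107 → 129 → 94 → 160 → 55 → 26 → 165 → … (one orbit).
Cycle lengths of π_50 on ℤ/227ℤ: [226, 1]; 2 cycles in total.
With 2 cycles on 227 points, sign = (−1)^{227−2} = -1.
(50|227)_J = -1 (Zolotarev's lemma cross-check).

-1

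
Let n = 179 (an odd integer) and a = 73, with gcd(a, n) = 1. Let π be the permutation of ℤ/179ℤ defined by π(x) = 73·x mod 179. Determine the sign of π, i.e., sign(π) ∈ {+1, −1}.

Start at x=95: 95 → 133 → 43 → 96 → 27 → 2 → 146 → … (one orbit).
Cycle type of π: 178 + 1; total 2 cycles.
Σ(ℓ_i−1) = 179−2 = 177; sign = (−1)^177 = -1.
Check: (73/179) = -1 by Zolotarev.

-1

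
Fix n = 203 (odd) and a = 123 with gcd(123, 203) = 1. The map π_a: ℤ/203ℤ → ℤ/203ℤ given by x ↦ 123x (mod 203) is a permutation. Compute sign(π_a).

Start at x=53: 53 → 23 → 190 → 25 → 30 → 36 → 165 → … (one orbit).
Decompose π into cycles: lengths [21, 21, 21, 21, 21, 21, 21, 21, 7, 7, 7, 7, 3, 3, 1] (15 cycles, including the fixed point 0).
sign(π) = (−1)^{n − #cycles} = (−1)^{203−15} = (−1)^188 = +1.

+1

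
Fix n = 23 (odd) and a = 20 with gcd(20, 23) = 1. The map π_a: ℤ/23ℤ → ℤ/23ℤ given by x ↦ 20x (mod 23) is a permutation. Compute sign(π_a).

-1

Orbit of 22 under x↦20x: [22, 3, 14, 4, 11, 13, 7]… (length divides ord_23(20)).
Decompose π into cycles: lengths [22, 1] (2 cycles, including the fixed point 0).
sign(π) = (−1)^{n − #cycles} = (−1)^{23−2} = (−1)^21 = -1.
Zolotarev: (20|23) = -1, matching the cycle-count sign.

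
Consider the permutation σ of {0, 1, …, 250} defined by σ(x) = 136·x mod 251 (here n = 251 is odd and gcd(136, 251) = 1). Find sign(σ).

Orbit of 70 under x↦136x: [70, 233, 62, 149, 184, 175, 206]… (length divides ord_251(136)).
Cycle lengths of π_136 on ℤ/251ℤ: [250, 1]; 2 cycles in total.
n − c = 251 − 2 = 249; sign = (−1)^249 = -1.

-1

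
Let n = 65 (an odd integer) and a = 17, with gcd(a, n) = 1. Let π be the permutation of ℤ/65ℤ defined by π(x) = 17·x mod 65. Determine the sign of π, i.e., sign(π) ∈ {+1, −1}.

-1

Start at x=43: 43 → 16 → 12 → 9 → 23 → 1 → 17 → … (one orbit).
8 cycles of lengths [12, 12, 12, 12, 6, 6, 4, 1].
sign(π) = (−1)^{n − #cycles} = (−1)^{65−8} = (−1)^57 = -1.
Zolotarev: (17|65) = -1, matching the cycle-count sign.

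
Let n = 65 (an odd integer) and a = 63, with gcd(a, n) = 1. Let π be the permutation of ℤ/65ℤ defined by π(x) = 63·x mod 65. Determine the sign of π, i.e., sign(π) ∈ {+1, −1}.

+1

Start at x=1: 1 → 63 → 4 → 57 → 16 → 33 → 64 → … (one orbit).
Cycle lengths of π_63 on ℤ/65ℤ: [12, 12, 12, 12, 12, 4, 1]; 7 cycles in total.
With 7 cycles on 65 points, sign = (−1)^{65−7} = +1.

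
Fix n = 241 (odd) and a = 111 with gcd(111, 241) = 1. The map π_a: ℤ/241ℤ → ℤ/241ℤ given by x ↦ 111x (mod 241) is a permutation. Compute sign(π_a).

-1

Trace 8: π^k(8) = [8, 165, 240, 130, 211, 44, 64] for k=0..6.
π_111 has 16 disjoint cycles with lengths [16, 16, 16, 16, 16, 16, 16, 16, 16, 16, 16, 16, 16, 16, 16, 1] on {0,…,240}.
Σ(ℓ_i−1) = 241−16 = 225; sign = (−1)^225 = -1.
(111|241)_J = -1 (Zolotarev's lemma cross-check).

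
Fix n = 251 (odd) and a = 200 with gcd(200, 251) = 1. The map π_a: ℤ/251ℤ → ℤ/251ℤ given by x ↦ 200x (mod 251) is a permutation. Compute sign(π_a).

Start at x=51: 51 → 160 → 123 → 2 → 149 → 182 → 5 → … (one orbit).
Cycle type of π: 50×5 + 1; total 6 cycles.
sign(π) = (−1)^{n − #cycles} = (−1)^{251−6} = (−1)^245 = -1.
(200|251)_J = -1 (Zolotarev's lemma cross-check).

-1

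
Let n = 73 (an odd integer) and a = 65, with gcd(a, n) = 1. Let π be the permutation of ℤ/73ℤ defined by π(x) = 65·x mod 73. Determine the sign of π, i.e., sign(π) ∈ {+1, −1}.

Start at x=72: 72 → 8 → 9 → 1 → 65 → 64 → 72 (one orbit).
Cycle lengths of π_65 on ℤ/73ℤ: [6, 6, 6, 6, 6, 6, 6, 6, 6, 6, 6, 6, 1]; 13 cycles in total.
sign(π) = (−1)^{n − #cycles} = (−1)^{73−13} = (−1)^60 = +1.

+1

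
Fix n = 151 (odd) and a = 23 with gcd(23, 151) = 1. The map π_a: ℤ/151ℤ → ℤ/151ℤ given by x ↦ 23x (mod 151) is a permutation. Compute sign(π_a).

Orbit of 8 under x↦23x: [8, 33, 4, 92, 2, 46, 1]… (length divides ord_151(23)).
Decompose π into cycles: lengths [30, 30, 30, 30, 30, 1] (6 cycles, including the fixed point 0).
6 cycles on 151: each ℓ→(−1)^(ℓ−1), product (−1)^145 = -1.
(23|151)_J = -1 (Zolotarev's lemma cross-check).

-1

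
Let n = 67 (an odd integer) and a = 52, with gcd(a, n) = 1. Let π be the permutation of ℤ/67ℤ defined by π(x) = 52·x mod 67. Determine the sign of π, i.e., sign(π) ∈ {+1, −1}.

Trace 58: π^k(58) = [58, 1, 52, 24, 42, 40, 3] for k=0..6.
The orbit structure of x ↦ 52x mod 67: 4 orbits of sizes [22, 22, 22, 1].
4 cycles on 67: each ℓ→(−1)^(ℓ−1), product (−1)^63 = -1.
(52|67)_J = -1 (Zolotarev's lemma cross-check).

-1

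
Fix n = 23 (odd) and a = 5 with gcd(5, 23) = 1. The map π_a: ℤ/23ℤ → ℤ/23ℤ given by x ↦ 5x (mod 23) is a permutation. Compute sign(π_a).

Start at x=16: 16 → 11 → 9 → 22 → 18 → 21 → 13 → … (one orbit).
2 cycles of lengths [22, 1].
23 − 2 = 21 transpositions; sign(π) = (−1)^21 = -1.
Zolotarev: (5|23) = -1, matching the cycle-count sign.

-1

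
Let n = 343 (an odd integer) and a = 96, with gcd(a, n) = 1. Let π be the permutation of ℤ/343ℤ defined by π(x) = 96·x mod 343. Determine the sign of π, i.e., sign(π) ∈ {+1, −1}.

-1

Start at x=190: 190 → 61 → 25 → 342 → 247 → 45 → 204 → … (one orbit).
4 cycles of lengths [294, 42, 6, 1].
n − c = 343 − 4 = 339; sign = (−1)^339 = -1.
The Jacobi symbol (96|343) = -1 (Zolotarev) agrees.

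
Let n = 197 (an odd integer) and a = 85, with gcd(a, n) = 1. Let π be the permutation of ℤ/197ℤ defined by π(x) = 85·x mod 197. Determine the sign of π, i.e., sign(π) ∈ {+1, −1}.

Trace 193: π^k(193) = [193, 54, 59, 90, 164, 150, 142] for k=0..6.
Cycle lengths of π_85 on ℤ/197ℤ: [49, 49, 49, 49, 1]; 5 cycles in total.
197 − 5 = 192 transpositions; sign(π) = (−1)^192 = +1.
Via Zolotarev, sign(π_{85}) = (85|197) = +1.

+1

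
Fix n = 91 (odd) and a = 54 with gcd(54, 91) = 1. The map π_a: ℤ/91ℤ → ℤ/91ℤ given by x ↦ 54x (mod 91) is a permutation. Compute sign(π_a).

+1

Orbit of 64 under x↦54x: [64, 89, 74, 83, 23, 59, 1]… (length divides ord_91(54)).
The orbit structure of x ↦ 54x mod 91: 9 orbits of sizes [12, 12, 12, 12, 12, 12, 12, 6, 1].
sign(π) = (−1)^{n − #cycles} = (−1)^{91−9} = (−1)^82 = +1.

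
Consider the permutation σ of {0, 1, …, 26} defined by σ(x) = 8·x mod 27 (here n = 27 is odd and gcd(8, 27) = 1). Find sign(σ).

Trace 10: π^k(10) = [10, 26, 19, 17, 1, 8] for k=0..5.
π_8 has 8 disjoint cycles with lengths [6, 6, 6, 2, 2, 2, 2, 1] on {0,…,26}.
With 8 cycles on 27 points, sign = (−1)^{27−8} = -1.
(8|27)_J = -1 (Zolotarev's lemma cross-check).

-1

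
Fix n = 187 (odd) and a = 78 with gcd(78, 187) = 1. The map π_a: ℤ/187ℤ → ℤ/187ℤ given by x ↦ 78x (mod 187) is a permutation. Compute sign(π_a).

Start at x=56: 56 → 67 → 177 → 155 → 122 → 166 → 45 → … (one orbit).
Cycle lengths of π_78 on ℤ/187ℤ: [16, 16, 16, 16, 16, 16, 16, 16, 16, 16, 16, 1, 1, 1, 1, 1, 1, 1, 1, 1, 1, 1]; 22 cycles in total.
Σ(ℓ_i−1) = 187−22 = 165; sign = (−1)^165 = -1.
The Jacobi symbol (78|187) = -1 (Zolotarev) agrees.

-1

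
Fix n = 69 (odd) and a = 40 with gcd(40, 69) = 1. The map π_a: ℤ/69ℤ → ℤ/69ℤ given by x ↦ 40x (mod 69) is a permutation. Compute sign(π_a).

-1

Orbit of 10 under x↦40x: [10, 55, 61, 25, 34, 49, 28]… (length divides ord_69(40)).
Cycle lengths of π_40 on ℤ/69ℤ: [22, 22, 22, 1, 1, 1]; 6 cycles in total.
Σ(ℓ_i−1) = 69−6 = 63; sign = (−1)^63 = -1.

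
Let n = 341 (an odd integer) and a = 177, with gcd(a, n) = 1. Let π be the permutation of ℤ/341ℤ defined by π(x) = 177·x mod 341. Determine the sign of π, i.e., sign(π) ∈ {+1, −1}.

Trace 1: π^k(1) = [1, 177, 298, 232, 144, 254, 287] for k=0..6.
The orbit structure of x ↦ 177x mod 341: 22 orbits of sizes [30, 30, 30, 30, 30, 30, 30, 30, 30, 30, 30, 1, 1, 1, 1, 1, 1, 1, 1, 1, 1, 1].
341 − 22 = 319 transpositions; sign(π) = (−1)^319 = -1.
The Jacobi symbol (177|341) = -1 (Zolotarev) agrees.

-1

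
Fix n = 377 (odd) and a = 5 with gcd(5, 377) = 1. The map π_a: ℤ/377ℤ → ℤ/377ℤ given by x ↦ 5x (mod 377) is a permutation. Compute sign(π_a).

Trace 285: π^k(285) = [285, 294, 339, 187, 181, 151, 1] for k=0..6.
Decompose π into cycles: lengths [28, 28, 28, 28, 28, 28, 28, 28, 28, 28, 28, 28, 14, 14, 4, 4, 4, 1] (18 cycles, including the fixed point 0).
18 cycles on 377: each ℓ→(−1)^(ℓ−1), product (−1)^359 = -1.
The Jacobi symbol (5|377) = -1 (Zolotarev) agrees.

-1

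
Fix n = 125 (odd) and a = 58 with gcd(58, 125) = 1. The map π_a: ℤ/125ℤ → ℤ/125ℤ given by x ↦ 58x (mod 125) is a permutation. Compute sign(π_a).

Orbit of 47 under x↦58x: [47, 101, 108, 14, 62, 96, 68]… (length divides ord_125(58)).
4 cycles of lengths [100, 20, 4, 1].
125 − 4 = 121 transpositions; sign(π) = (−1)^121 = -1.
Check: (58/125) = -1 by Zolotarev.

-1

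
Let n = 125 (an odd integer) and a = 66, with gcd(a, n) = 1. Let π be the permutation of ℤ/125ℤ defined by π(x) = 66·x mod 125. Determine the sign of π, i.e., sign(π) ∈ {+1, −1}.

+1

Orbit of 86 under x↦66x: [86, 51, 116, 31, 46, 36, 1]… (length divides ord_125(66)).
The orbit structure of x ↦ 66x mod 125: 13 orbits of sizes [25, 25, 25, 25, 5, 5, 5, 5, 1, 1, 1, 1, 1].
sign(π) = (−1)^{n − #cycles} = (−1)^{125−13} = (−1)^112 = +1.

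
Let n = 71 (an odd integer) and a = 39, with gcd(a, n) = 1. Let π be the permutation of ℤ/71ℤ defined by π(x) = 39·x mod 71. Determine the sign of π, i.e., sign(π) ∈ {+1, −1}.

-1

Start at x=30: 30 → 34 → 48 → 26 → 20 → 70 → 32 → … (one orbit).
Cycle type of π: 14×5 + 1; total 6 cycles.
Σ(ℓ_i−1) = 71−6 = 65; sign = (−1)^65 = -1.
The Jacobi symbol (39|71) = -1 (Zolotarev) agrees.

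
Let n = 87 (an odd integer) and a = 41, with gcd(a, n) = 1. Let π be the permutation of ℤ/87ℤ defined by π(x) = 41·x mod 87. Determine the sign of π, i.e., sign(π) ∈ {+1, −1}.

Orbit of 41 under x↦41x: [41, 28, 17, 1]… (length divides ord_87(41)).
Cycle type of π: 4×21 + 2 + 1; total 23 cycles.
With 23 cycles on 87 points, sign = (−1)^{87−23} = +1.

+1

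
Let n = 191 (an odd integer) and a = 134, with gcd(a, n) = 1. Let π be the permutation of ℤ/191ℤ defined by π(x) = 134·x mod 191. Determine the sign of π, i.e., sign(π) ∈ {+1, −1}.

Orbit of 64 under x↦134x: [64, 172, 128, 153, 65, 115, 130]… (length divides ord_191(134)).
3 cycles of lengths [95, 95, 1].
sign(π) = (−1)^{n − #cycles} = (−1)^{191−3} = (−1)^188 = +1.
Zolotarev: (134|191) = +1, matching the cycle-count sign.

+1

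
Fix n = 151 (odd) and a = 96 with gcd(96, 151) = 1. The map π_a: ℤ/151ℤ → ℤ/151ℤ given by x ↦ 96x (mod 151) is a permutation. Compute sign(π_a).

Start at x=119: 119 → 99 → 142 → 42 → 106 → 59 → 77 → … (one orbit).
Cycle type of π: 150 + 1; total 2 cycles.
Σ(ℓ_i−1) = 151−2 = 149; sign = (−1)^149 = -1.
(96|151)_J = -1 (Zolotarev's lemma cross-check).

-1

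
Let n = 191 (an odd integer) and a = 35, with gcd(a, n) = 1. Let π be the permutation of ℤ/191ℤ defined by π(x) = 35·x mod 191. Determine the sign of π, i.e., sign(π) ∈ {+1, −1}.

Trace 84: π^k(84) = [84, 75, 142, 4, 140, 125, 173] for k=0..6.
Decompose π into cycles: lengths [190, 1] (2 cycles, including the fixed point 0).
2 cycles on 191: each ℓ→(−1)^(ℓ−1), product (−1)^189 = -1.

-1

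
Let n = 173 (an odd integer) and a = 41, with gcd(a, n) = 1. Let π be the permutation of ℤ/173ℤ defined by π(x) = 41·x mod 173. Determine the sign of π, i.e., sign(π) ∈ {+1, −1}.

Orbit of 100 under x↦41x: [100, 121, 117, 126, 149, 54, 138]… (length divides ord_173(41)).
Cycle lengths of π_41 on ℤ/173ℤ: [86, 86, 1]; 3 cycles in total.
With 3 cycles on 173 points, sign = (−1)^{173−3} = +1.

+1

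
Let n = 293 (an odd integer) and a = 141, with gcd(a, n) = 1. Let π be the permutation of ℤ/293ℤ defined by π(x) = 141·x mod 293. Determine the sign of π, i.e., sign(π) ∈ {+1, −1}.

Trace 109: π^k(109) = [109, 133, 1, 141, 250, 90, 91] for k=0..6.
The orbit structure of x ↦ 141x mod 293: 5 orbits of sizes [73, 73, 73, 73, 1].
293 − 5 = 288 transpositions; sign(π) = (−1)^288 = +1.
(141|293)_J = +1 (Zolotarev's lemma cross-check).

+1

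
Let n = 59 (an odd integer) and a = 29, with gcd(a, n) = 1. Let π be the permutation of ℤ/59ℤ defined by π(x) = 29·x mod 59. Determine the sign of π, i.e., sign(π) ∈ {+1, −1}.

+1

Trace 57: π^k(57) = [57, 1, 29, 15, 22, 48, 35] for k=0..6.
The orbit structure of x ↦ 29x mod 59: 3 orbits of sizes [29, 29, 1].
3 cycles on 59: each ℓ→(−1)^(ℓ−1), product (−1)^56 = +1.
(29|59)_J = +1 (Zolotarev's lemma cross-check).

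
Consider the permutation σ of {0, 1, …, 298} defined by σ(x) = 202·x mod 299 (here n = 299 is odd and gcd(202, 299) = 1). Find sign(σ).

-1

Trace 58: π^k(58) = [58, 55, 47, 225, 2, 105, 280] for k=0..6.
π_202 has 6 disjoint cycles with lengths [132, 132, 12, 11, 11, 1] on {0,…,298}.
With 6 cycles on 299 points, sign = (−1)^{299−6} = -1.
The Jacobi symbol (202|299) = -1 (Zolotarev) agrees.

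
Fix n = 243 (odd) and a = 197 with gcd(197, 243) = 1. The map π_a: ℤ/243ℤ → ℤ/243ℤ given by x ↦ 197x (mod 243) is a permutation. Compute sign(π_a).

-1

Start at x=136: 136 → 62 → 64 → 215 → 73 → 44 → 163 → … (one orbit).
π_197 has 14 disjoint cycles with lengths [54, 54, 54, 18, 18, 18, 6, 6, 6, 2, 2, 2, 2, 1] on {0,…,242}.
243 − 14 = 229 transpositions; sign(π) = (−1)^229 = -1.
Via Zolotarev, sign(π_{197}) = (197|243) = -1.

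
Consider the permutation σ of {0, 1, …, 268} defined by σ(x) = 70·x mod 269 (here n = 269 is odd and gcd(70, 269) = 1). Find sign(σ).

+1

Start at x=37: 37 → 169 → 263 → 118 → 190 → 119 → 260 → … (one orbit).
Cycle type of π: 67×4 + 1; total 5 cycles.
With 5 cycles on 269 points, sign = (−1)^{269−5} = +1.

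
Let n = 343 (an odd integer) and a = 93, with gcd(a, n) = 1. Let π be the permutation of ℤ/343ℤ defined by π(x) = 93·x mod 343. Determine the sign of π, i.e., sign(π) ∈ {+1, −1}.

+1

Trace 2: π^k(2) = [2, 186, 148, 44, 319, 169, 282] for k=0..6.
7 cycles of lengths [147, 147, 21, 21, 3, 3, 1].
With 7 cycles on 343 points, sign = (−1)^{343−7} = +1.
Zolotarev: (93|343) = +1, matching the cycle-count sign.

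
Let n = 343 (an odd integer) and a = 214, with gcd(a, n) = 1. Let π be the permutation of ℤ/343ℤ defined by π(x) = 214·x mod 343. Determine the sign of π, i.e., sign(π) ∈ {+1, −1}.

+1

Trace 324: π^k(324) = [324, 50, 67, 275, 197, 312, 226] for k=0..6.
Decompose π into cycles: lengths [21, 21, 21, 21, 21, 21, 21, 21, 21, 21, 21, 21, 21, 21, 3, 3, 3, 3, 3, 3, 3, 3, 3, 3, 3, 3, 3, 3, 3, 3, 1] (31 cycles, including the fixed point 0).
sign(π) = (−1)^{n − #cycles} = (−1)^{343−31} = (−1)^312 = +1.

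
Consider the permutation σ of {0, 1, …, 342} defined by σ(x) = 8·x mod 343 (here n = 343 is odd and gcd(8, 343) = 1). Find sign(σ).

+1

Orbit of 197 under x↦8x: [197, 204, 260, 22, 176, 36, 288]… (length divides ord_343(8)).
The orbit structure of x ↦ 8x mod 343: 19 orbits of sizes [49, 49, 49, 49, 49, 49, 7, 7, 7, 7, 7, 7, 1, 1, 1, 1, 1, 1, 1].
n − c = 343 − 19 = 324; sign = (−1)^324 = +1.
The Jacobi symbol (8|343) = +1 (Zolotarev) agrees.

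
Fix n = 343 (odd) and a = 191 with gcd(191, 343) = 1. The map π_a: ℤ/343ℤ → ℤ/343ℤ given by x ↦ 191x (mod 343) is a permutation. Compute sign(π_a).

+1

Trace 309: π^k(309) = [309, 23, 277, 85, 114, 165, 302] for k=0..6.
Decompose π into cycles: lengths [147, 147, 21, 21, 3, 3, 1] (7 cycles, including the fixed point 0).
343 − 7 = 336 transpositions; sign(π) = (−1)^336 = +1.
The Jacobi symbol (191|343) = +1 (Zolotarev) agrees.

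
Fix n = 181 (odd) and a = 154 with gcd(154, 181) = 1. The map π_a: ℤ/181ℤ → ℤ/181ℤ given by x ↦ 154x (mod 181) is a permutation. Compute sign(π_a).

Trace 99: π^k(99) = [99, 42, 133, 29, 122, 145, 67] for k=0..6.
Decompose π into cycles: lengths [30, 30, 30, 30, 30, 30, 1] (7 cycles, including the fixed point 0).
sign(π) = (−1)^{n − #cycles} = (−1)^{181−7} = (−1)^174 = +1.
Zolotarev: (154|181) = +1, matching the cycle-count sign.

+1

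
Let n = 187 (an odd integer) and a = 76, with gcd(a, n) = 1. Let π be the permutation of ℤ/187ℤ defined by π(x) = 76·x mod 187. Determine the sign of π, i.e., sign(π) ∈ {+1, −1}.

-1

Orbit of 89 under x↦76x: [89, 32, 1, 76, 166, 87, 67]… (length divides ord_187(76)).
π_76 has 28 disjoint cycles with lengths [8, 8, 8, 8, 8, 8, 8, 8, 8, 8, 8, 8, 8, 8, 8, 8, 8, 8, 8, 8, 8, 8, 2, 2, 2, 2, 2, 1] on {0,…,186}.
Σ(ℓ_i−1) = 187−28 = 159; sign = (−1)^159 = -1.
(76|187)_J = -1 (Zolotarev's lemma cross-check).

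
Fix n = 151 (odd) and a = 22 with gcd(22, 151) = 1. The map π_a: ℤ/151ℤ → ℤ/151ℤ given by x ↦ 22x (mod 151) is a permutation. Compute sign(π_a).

Trace 42: π^k(42) = [42, 18, 94, 105, 45, 84, 36] for k=0..6.
Cycle type of π: 75×2 + 1; total 3 cycles.
151 − 3 = 148 transpositions; sign(π) = (−1)^148 = +1.
Via Zolotarev, sign(π_{22}) = (22|151) = +1.

+1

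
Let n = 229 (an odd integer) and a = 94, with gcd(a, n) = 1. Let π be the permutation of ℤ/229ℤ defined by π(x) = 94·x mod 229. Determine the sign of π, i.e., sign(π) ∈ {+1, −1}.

Trace 134: π^k(134) = [134, 1, 94] for k=0..2.
Cycle lengths of π_94 on ℤ/229ℤ: [3, 3, 3, 3, 3, 3, 3, 3, 3, 3, 3, 3, 3, 3, 3, 3, 3, 3, 3, 3, 3, 3, 3, 3, 3, 3, 3, 3, 3, 3, 3, 3, 3, 3, 3, 3, 3, 3, 3, 3, 3, 3, 3, 3, 3, 3, 3, 3, 3, 3, 3, 3, 3, 3, 3, 3, 3, 3, 3, 3, 3, 3, 3, 3, 3, 3, 3, 3, 3, 3, 3, 3, 3, 3, 3, 3, 1]; 77 cycles in total.
229 − 77 = 152 transpositions; sign(π) = (−1)^152 = +1.
(94|229)_J = +1 (Zolotarev's lemma cross-check).

+1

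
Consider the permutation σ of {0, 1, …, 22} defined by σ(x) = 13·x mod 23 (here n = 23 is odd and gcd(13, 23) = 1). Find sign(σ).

Orbit of 8 under x↦13x: [8, 12, 18, 4, 6, 9, 2]… (length divides ord_23(13)).
π_13 has 3 disjoint cycles with lengths [11, 11, 1] on {0,…,22}.
With 3 cycles on 23 points, sign = (−1)^{23−3} = +1.
(13|23)_J = +1 (Zolotarev's lemma cross-check).

+1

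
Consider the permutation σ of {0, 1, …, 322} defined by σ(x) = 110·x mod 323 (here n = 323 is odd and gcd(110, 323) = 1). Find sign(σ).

-1

Orbit of 246 under x↦110x: [246, 251, 155, 254, 162, 55, 236]… (length divides ord_323(110)).
The orbit structure of x ↦ 110x mod 323: 8 orbits of sizes [72, 72, 72, 72, 18, 8, 8, 1].
Σ(ℓ_i−1) = 323−8 = 315; sign = (−1)^315 = -1.
Check: (110/323) = -1 by Zolotarev.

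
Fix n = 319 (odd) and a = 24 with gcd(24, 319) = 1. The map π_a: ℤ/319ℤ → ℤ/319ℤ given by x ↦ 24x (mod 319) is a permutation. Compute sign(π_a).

-1

Trace 24: π^k(24) = [24, 257, 107, 16, 65, 284, 117] for k=0..6.
10 cycles of lengths [70, 70, 70, 70, 10, 7, 7, 7, 7, 1].
Σ(ℓ_i−1) = 319−10 = 309; sign = (−1)^309 = -1.
(24|319)_J = -1 (Zolotarev's lemma cross-check).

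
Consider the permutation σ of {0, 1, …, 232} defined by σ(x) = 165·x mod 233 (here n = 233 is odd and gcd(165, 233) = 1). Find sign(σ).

-1

Orbit of 79 under x↦165x: [79, 220, 185, 2, 97, 161, 3]… (length divides ord_233(165)).
π_165 has 2 disjoint cycles with lengths [232, 1] on {0,…,232}.
n − c = 233 − 2 = 231; sign = (−1)^231 = -1.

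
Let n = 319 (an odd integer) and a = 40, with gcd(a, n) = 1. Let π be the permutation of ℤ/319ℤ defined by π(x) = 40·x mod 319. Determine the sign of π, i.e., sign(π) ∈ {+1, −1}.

+1

Trace 257: π^k(257) = [257, 72, 9, 41, 45, 205, 225] for k=0..6.
Cycle type of π: 140×2 + 28 + 10 + 1; total 5 cycles.
With 5 cycles on 319 points, sign = (−1)^{319−5} = +1.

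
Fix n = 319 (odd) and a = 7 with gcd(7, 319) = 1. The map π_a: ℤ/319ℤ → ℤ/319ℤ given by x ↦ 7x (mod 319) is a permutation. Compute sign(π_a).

Orbit of 194 under x↦7x: [194, 82, 255, 190, 54, 59, 94]… (length divides ord_319(7)).
π_7 has 10 disjoint cycles with lengths [70, 70, 70, 70, 10, 7, 7, 7, 7, 1] on {0,…,318}.
sign(π) = (−1)^{n − #cycles} = (−1)^{319−10} = (−1)^309 = -1.
The Jacobi symbol (7|319) = -1 (Zolotarev) agrees.

-1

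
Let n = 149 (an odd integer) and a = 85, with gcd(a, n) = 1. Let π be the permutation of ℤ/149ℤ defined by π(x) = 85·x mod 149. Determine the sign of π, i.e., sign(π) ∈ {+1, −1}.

Trace 67: π^k(67) = [67, 33, 123, 25, 39, 37, 16] for k=0..6.
Cycle lengths of π_85 on ℤ/149ℤ: [37, 37, 37, 37, 1]; 5 cycles in total.
n − c = 149 − 5 = 144; sign = (−1)^144 = +1.
The Jacobi symbol (85|149) = +1 (Zolotarev) agrees.

+1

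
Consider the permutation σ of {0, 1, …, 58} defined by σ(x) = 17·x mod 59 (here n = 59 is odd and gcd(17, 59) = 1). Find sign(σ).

Start at x=5: 5 → 26 → 29 → 21 → 3 → 51 → 41 → … (one orbit).
Decompose π into cycles: lengths [29, 29, 1] (3 cycles, including the fixed point 0).
n − c = 59 − 3 = 56; sign = (−1)^56 = +1.
Via Zolotarev, sign(π_{17}) = (17|59) = +1.

+1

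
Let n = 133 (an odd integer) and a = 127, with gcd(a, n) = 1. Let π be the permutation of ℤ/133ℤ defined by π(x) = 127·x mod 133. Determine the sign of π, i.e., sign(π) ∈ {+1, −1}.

-1

Trace 8: π^k(8) = [8, 85, 22, 1, 127, 36, 50] for k=0..6.
14 cycles of lengths [18, 18, 18, 18, 18, 18, 18, 1, 1, 1, 1, 1, 1, 1].
Σ(ℓ_i−1) = 133−14 = 119; sign = (−1)^119 = -1.
(127|133)_J = -1 (Zolotarev's lemma cross-check).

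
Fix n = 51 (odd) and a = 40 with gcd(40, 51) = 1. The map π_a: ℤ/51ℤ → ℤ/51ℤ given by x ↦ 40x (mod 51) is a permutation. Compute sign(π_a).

Start at x=4: 4 → 7 → 25 → 31 → 16 → 28 → 49 → … (one orbit).
π_40 has 6 disjoint cycles with lengths [16, 16, 16, 1, 1, 1] on {0,…,50}.
With 6 cycles on 51 points, sign = (−1)^{51−6} = -1.
Zolotarev: (40|51) = -1, matching the cycle-count sign.

-1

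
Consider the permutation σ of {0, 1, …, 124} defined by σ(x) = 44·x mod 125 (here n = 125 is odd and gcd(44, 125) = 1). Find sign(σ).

+1

Orbit of 14 under x↦44x: [14, 116, 104, 76, 94, 11, 109]… (length divides ord_125(44)).
π_44 has 7 disjoint cycles with lengths [50, 50, 10, 10, 2, 2, 1] on {0,…,124}.
7 cycles on 125: each ℓ→(−1)^(ℓ−1), product (−1)^118 = +1.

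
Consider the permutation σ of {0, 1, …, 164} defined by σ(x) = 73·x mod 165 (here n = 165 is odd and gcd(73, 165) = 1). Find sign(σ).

Start at x=112: 112 → 91 → 43 → 4 → 127 → 31 → 118 → … (one orbit).
15 cycles of lengths [20, 20, 20, 20, 20, 20, 10, 10, 10, 4, 4, 4, 1, 1, 1].
165 − 15 = 150 transpositions; sign(π) = (−1)^150 = +1.

+1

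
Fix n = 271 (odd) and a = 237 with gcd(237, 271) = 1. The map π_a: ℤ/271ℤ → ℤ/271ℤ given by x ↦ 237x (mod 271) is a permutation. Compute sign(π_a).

-1

Trace 227: π^k(227) = [227, 141, 84, 125, 86, 57, 230] for k=0..6.
Cycle type of π: 90×3 + 1; total 4 cycles.
Σ(ℓ_i−1) = 271−4 = 267; sign = (−1)^267 = -1.
Zolotarev: (237|271) = -1, matching the cycle-count sign.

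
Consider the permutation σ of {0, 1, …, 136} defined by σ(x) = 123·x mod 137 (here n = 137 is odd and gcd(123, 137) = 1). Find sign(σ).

Trace 38: π^k(38) = [38, 16, 50, 122, 73, 74, 60] for k=0..6.
Cycle lengths of π_123 on ℤ/137ℤ: [17, 17, 17, 17, 17, 17, 17, 17, 1]; 9 cycles in total.
Σ(ℓ_i−1) = 137−9 = 128; sign = (−1)^128 = +1.
The Jacobi symbol (123|137) = +1 (Zolotarev) agrees.

+1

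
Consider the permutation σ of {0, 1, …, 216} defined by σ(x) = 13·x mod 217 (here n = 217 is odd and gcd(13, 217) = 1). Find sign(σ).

Start at x=8: 8 → 104 → 50 → 216 → 204 → 48 → 190 → … (one orbit).
Decompose π into cycles: lengths [30, 30, 30, 30, 30, 30, 30, 2, 2, 2, 1] (11 cycles, including the fixed point 0).
n − c = 217 − 11 = 206; sign = (−1)^206 = +1.
(13|217)_J = +1 (Zolotarev's lemma cross-check).

+1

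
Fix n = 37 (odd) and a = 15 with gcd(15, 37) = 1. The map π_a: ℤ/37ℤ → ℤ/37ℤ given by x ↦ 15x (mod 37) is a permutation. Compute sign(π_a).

Trace 29: π^k(29) = [29, 28, 13, 10, 2, 30, 6] for k=0..6.
2 cycles of lengths [36, 1].
2 cycles on 37: each ℓ→(−1)^(ℓ−1), product (−1)^35 = -1.
Check: (15/37) = -1 by Zolotarev.

-1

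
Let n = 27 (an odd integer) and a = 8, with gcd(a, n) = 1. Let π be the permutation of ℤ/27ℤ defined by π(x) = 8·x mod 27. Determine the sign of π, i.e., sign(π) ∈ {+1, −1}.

-1

Orbit of 1 under x↦8x: [1, 8, 10, 26, 19, 17]… (length divides ord_27(8)).
Cycle lengths of π_8 on ℤ/27ℤ: [6, 6, 6, 2, 2, 2, 2, 1]; 8 cycles in total.
8 cycles on 27: each ℓ→(−1)^(ℓ−1), product (−1)^19 = -1.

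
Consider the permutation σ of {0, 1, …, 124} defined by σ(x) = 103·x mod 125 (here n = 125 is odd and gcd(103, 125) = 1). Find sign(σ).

Start at x=24: 24 → 97 → 116 → 73 → 19 → 82 → 71 → … (one orbit).
Cycle type of π: 100 + 20 + 4 + 1; total 4 cycles.
n − c = 125 − 4 = 121; sign = (−1)^121 = -1.
Via Zolotarev, sign(π_{103}) = (103|125) = -1.

-1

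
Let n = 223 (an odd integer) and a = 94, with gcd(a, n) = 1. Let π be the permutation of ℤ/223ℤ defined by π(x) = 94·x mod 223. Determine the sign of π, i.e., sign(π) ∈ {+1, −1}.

+1

Trace 76: π^k(76) = [76, 8, 83, 220, 164, 29, 50] for k=0..6.
3 cycles of lengths [111, 111, 1].
sign(π) = (−1)^{n − #cycles} = (−1)^{223−3} = (−1)^220 = +1.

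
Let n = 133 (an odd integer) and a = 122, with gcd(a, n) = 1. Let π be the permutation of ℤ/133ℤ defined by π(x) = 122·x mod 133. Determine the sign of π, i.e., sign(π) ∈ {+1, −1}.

+1

Trace 11: π^k(11) = [11, 12, 1, 122, 121, 132] for k=0..5.
Decompose π into cycles: lengths [6, 6, 6, 6, 6, 6, 6, 6, 6, 6, 6, 6, 6, 6, 6, 6, 6, 6, 6, 6, 6, 6, 1] (23 cycles, including the fixed point 0).
sign(π) = (−1)^{n − #cycles} = (−1)^{133−23} = (−1)^110 = +1.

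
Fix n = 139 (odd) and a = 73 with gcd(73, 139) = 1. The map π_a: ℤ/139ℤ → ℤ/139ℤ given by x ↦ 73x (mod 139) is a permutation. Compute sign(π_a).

-1

Trace 6: π^k(6) = [6, 21, 4, 14, 49, 102, 79] for k=0..6.
Cycle type of π: 138 + 1; total 2 cycles.
2 cycles on 139: each ℓ→(−1)^(ℓ−1), product (−1)^137 = -1.
The Jacobi symbol (73|139) = -1 (Zolotarev) agrees.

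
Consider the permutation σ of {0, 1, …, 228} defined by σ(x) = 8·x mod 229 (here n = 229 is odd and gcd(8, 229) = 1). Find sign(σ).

Orbit of 175 under x↦8x: [175, 26, 208, 61, 30, 11, 88]… (length divides ord_229(8)).
The orbit structure of x ↦ 8x mod 229: 4 orbits of sizes [76, 76, 76, 1].
sign(π) = (−1)^{n − #cycles} = (−1)^{229−4} = (−1)^225 = -1.
The Jacobi symbol (8|229) = -1 (Zolotarev) agrees.

-1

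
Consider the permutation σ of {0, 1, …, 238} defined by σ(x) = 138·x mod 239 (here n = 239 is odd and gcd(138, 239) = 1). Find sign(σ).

-1

Orbit of 28 under x↦138x: [28, 40, 23, 67, 164, 166, 203]… (length divides ord_239(138)).
Cycle type of π: 34×7 + 1; total 8 cycles.
Σ(ℓ_i−1) = 239−8 = 231; sign = (−1)^231 = -1.
Check: (138/239) = -1 by Zolotarev.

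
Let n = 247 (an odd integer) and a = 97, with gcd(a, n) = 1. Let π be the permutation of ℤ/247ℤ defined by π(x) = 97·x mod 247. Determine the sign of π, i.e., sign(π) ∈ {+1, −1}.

+1

Orbit of 220 under x↦97x: [220, 98, 120, 31, 43, 219, 1]… (length divides ord_247(97)).
Cycle type of π: 36×6 + 18 + 12 + 1; total 9 cycles.
n − c = 247 − 9 = 238; sign = (−1)^238 = +1.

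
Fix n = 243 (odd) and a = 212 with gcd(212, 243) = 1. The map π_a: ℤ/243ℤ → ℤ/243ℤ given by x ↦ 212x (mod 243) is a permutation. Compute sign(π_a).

-1

Trace 146: π^k(146) = [146, 91, 95, 214, 170, 76, 74] for k=0..6.
Cycle lengths of π_212 on ℤ/243ℤ: [162, 54, 18, 6, 2, 1]; 6 cycles in total.
With 6 cycles on 243 points, sign = (−1)^{243−6} = -1.
The Jacobi symbol (212|243) = -1 (Zolotarev) agrees.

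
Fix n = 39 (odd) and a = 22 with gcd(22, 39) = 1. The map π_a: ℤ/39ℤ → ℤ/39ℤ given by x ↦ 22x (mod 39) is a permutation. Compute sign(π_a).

+1

Start at x=1: 1 → 22 → 16 → 1 (one orbit).
Decompose π into cycles: lengths [3, 3, 3, 3, 3, 3, 3, 3, 3, 3, 3, 3, 1, 1, 1] (15 cycles, including the fixed point 0).
n − c = 39 − 15 = 24; sign = (−1)^24 = +1.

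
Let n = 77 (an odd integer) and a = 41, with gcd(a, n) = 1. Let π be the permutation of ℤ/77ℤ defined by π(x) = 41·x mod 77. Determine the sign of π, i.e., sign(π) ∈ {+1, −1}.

Orbit of 36 under x↦41x: [36, 13, 71, 62, 1, 41, 64]… (length divides ord_77(41)).
π_41 has 11 disjoint cycles with lengths [10, 10, 10, 10, 10, 10, 10, 2, 2, 2, 1] on {0,…,76}.
Σ(ℓ_i−1) = 77−11 = 66; sign = (−1)^66 = +1.
(41|77)_J = +1 (Zolotarev's lemma cross-check).

+1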